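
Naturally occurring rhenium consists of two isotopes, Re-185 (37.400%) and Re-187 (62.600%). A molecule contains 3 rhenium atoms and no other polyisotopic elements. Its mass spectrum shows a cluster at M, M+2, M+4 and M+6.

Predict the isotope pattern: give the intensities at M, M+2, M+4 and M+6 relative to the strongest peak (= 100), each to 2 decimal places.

11.90 : 59.74 : 100.00 : 55.79

Each Re atom is independently Re-185 (p = 0.37400) or Re-187 (q = 0.62600); the cluster is the binomial expansion (p + q)^3.
P(M) = 0.37400^3 = 0.052314
P(M+2) = 3 × 0.37400^2 × 0.62600^1 = 0.262687
P(M+4) = 3 × 0.37400^1 × 0.62600^2 = 0.439685
P(M+6) = 0.62600^3 = 0.245314
The M+4 peak is largest (0.439685); scaling to 100 gives 11.90 : 59.74 : 100.00 : 55.79.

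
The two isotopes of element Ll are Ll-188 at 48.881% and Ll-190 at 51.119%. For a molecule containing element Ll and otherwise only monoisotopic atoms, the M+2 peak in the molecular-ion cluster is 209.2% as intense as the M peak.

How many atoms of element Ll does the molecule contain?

2

The M+2/M ratio from n Ll atoms is n · q/p = n · 0.51119/0.48881.
n = 2.092 × 0.48881/0.51119 = 2.00 ≈ 2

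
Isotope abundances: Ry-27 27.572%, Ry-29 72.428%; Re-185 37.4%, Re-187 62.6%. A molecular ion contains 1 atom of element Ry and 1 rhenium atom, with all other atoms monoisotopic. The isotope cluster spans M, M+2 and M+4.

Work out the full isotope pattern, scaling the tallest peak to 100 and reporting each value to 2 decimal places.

Element Ry pattern (n=1): 0.27572 : 0.72428
Rhenium pattern (n=1): 0.3740 : 0.6260
Convolve the two distributions (both contribute in 2-u steps):
  M: 0.27572×0.3740 = 0.103119
  M+2: 0.27572×0.6260 + 0.72428×0.3740 = 0.443481
  M+4: 0.72428×0.6260 = 0.453399
Scale to base peak (0.453399) = 100: 22.74 : 97.81 : 100.00

22.74 : 97.81 : 100.00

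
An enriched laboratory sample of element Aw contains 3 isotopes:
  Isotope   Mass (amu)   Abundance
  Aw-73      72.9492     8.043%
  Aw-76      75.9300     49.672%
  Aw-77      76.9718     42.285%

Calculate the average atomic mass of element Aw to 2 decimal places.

Weight each isotope mass by its fractional abundance: 0.08043 × 72.9492 + 0.49672 × 75.9300 + 0.42285 × 76.9718
= 5.86730 + 37.71595 + 32.54753 = 76.13078 amu

76.13 amu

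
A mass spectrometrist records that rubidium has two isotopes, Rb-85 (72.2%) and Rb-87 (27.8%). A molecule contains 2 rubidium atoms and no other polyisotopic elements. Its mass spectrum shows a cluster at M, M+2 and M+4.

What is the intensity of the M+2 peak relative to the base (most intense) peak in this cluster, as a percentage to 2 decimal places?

Binomial terms of (0.722 + 0.278)^2: M 0.5213, M+2 0.4014, M+4 0.0773 → M is the base peak.
P(M) = C(2,0) × 0.722^2 × 0.278^0 = 1 × 0.521284 × 1.0000 = 0.521284 (base)
P(M+2) = C(2,1) × 0.722^1 × 0.278^1 = 2 × 0.7220 × 0.2780 = 0.401432
Relative intensity = 0.401432 / 0.521284 × 100 = 77.01

77.01%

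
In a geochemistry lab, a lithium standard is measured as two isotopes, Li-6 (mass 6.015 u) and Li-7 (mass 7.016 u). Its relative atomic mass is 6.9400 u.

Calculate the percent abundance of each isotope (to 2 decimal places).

Li-6: 7.59%, Li-7: 92.41%

Let x be the fractional abundance of Li-6; then Li-7 has abundance 1 − x.
6.015·x + 7.016·(1 − x) = 6.9400
(6.015 − 7.016)·x = 6.9400 − 7.016
x = -0.0760 / -1.001 = 0.07592 → 7.59% Li-6, 92.41% Li-7.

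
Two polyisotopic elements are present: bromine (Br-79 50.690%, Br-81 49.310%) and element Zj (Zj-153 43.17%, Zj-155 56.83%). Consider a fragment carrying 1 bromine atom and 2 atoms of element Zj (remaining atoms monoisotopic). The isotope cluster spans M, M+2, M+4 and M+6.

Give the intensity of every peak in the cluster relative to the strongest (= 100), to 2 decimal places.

23.29 : 83.97 : 100.00 : 39.26

Bromine pattern (n=1): 0.5069 : 0.4931
Element Zj pattern (n=2): 0.18636489 : 0.49067022 : 0.32296489
Convolve the two distributions (both contribute in 2-u steps):
  M: 0.5069×0.18636489 = 0.094468
  M+2: 0.5069×0.49067022 + 0.4931×0.18636489 = 0.340617
  M+4: 0.5069×0.32296489 + 0.4931×0.49067022 = 0.405660
  M+6: 0.4931×0.32296489 = 0.159254
Scale to base peak (0.405660) = 100: 23.29 : 83.97 : 100.00 : 39.26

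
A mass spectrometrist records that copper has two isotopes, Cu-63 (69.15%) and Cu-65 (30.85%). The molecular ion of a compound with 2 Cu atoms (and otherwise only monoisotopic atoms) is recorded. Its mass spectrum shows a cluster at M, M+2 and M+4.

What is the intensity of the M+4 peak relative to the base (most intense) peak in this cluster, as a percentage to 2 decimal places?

(0.6915 + 0.3085)^2 gives M 0.4782, M+2 0.4267, M+4 0.0952; the largest is M.
P(M) = C(2,0) × 0.6915^2 × 0.3085^0 = 1 × 0.47817225 × 1.0000 = 0.478172 (base)
P(M+4) = C(2,2) × 0.6915^0 × 0.3085^2 = 1 × 1.0000 × 0.09517225 = 0.095172
Relative intensity = 0.095172 / 0.478172 × 100 = 19.90

19.90%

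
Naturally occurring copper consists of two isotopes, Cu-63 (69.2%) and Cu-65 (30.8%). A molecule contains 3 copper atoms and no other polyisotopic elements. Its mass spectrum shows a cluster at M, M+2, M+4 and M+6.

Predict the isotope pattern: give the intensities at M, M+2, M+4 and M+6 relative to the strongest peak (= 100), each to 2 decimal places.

Expanding (0.692 + 0.308)^3:
P(M) = 0.692^3 = 0.331374
P(M+2) = 3 × 0.692^2 × 0.308^1 = 0.442470
P(M+4) = 3 × 0.692^1 × 0.308^2 = 0.196938
P(M+6) = 0.308^3 = 0.029218
The M+2 peak is largest (0.442470); scaling to 100 gives 74.89 : 100.00 : 44.51 : 6.60.

74.89 : 100.00 : 44.51 : 6.60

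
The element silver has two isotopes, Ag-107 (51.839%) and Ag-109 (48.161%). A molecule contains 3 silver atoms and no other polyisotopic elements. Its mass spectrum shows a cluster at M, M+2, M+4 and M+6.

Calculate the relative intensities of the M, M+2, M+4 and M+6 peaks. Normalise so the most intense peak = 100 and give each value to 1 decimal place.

35.9 : 100.0 : 92.9 : 28.8

The 3 Ag atoms are independent, so intensities follow the terms of (0.51839 + 0.48161)^3.
P(M) = 0.51839^3 = 0.139306
P(M+2) = 3 × 0.51839^2 × 0.48161^1 = 0.388267
P(M+4) = 3 × 0.51839^1 × 0.48161^2 = 0.360719
P(M+6) = 0.48161^3 = 0.111709
The M+2 peak is largest (0.388267); scaling to 100 gives 35.9 : 100.0 : 92.9 : 28.8.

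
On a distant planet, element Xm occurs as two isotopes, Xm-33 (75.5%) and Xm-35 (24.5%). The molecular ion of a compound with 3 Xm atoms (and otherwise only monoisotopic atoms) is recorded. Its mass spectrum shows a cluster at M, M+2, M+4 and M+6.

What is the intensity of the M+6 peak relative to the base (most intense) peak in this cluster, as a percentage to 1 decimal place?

3.4%

Term probabilities: M 0.4304, M+2 0.4190, M+4 0.1360, M+6 0.0147. Base peak = M.
P(M) = C(3,0) × 0.755^3 × 0.245^0 = 1 × 0.43036887 × 1.0000 = 0.430369 (base)
P(M+6) = C(3,3) × 0.755^0 × 0.245^3 = 1 × 1.0000 × 0.01470612 = 0.014706
Relative intensity = 0.014706 / 0.430369 × 100 = 3.4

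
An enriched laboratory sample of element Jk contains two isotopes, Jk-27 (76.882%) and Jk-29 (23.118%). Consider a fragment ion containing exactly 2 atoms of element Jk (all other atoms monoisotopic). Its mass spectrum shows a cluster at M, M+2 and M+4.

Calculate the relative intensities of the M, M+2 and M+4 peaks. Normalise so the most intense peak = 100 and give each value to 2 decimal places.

Each Jk atom is independently Jk-27 (p = 0.76882) or Jk-29 (q = 0.23118); the cluster is the binomial expansion (p + q)^2.
P(M) = 0.76882^2 = 0.591084
P(M+2) = 2 × 0.76882^1 × 0.23118^1 = 0.355472
P(M+4) = 0.23118^2 = 0.053444
The M peak is largest (0.591084); scaling to 100 gives 100.00 : 60.14 : 9.04.

100.00 : 60.14 : 9.04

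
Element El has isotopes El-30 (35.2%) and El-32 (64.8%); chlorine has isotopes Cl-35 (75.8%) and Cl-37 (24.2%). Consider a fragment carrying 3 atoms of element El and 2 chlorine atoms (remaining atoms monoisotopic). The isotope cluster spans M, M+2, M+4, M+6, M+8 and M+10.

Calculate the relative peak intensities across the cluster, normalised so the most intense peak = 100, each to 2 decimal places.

7.25 : 44.66 : 100.00 : 96.36 : 36.39 : 4.61

Element El pattern (n=3): 0.04361421 : 0.24086938 : 0.44341862 : 0.27209779
Chlorine pattern (n=2): 0.574564 : 0.366872 : 0.058564
Convolve the two distributions (both contribute in 2-u steps):
  M: 0.04361421×0.574564 = 0.025059
  M+2: 0.04361421×0.366872 + 0.24086938×0.574564 = 0.154396
  M+4: 0.04361421×0.058564 + 0.24086938×0.366872 + 0.44341862×0.574564 = 0.345695
  M+6: 0.24086938×0.058564 + 0.44341862×0.366872 + 0.27209779×0.574564 = 0.333122
  M+8: 0.44341862×0.058564 + 0.27209779×0.366872 = 0.125793
  M+10: 0.27209779×0.058564 = 0.015935
Scale to base peak (0.345695) = 100: 7.25 : 44.66 : 100.00 : 96.36 : 36.39 : 4.61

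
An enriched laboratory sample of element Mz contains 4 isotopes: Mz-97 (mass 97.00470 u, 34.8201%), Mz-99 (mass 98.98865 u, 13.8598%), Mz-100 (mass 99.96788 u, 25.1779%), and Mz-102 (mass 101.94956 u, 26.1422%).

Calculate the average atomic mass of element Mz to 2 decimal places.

Weight each isotope mass by its fractional abundance: 0.348201 × 97.00470 + 0.138598 × 98.98865 + 0.251779 × 99.96788 + 0.261422 × 101.94956
= 33.777134 + 13.719629 + 25.169813 + 26.651858 = 99.318434 u

99.32 u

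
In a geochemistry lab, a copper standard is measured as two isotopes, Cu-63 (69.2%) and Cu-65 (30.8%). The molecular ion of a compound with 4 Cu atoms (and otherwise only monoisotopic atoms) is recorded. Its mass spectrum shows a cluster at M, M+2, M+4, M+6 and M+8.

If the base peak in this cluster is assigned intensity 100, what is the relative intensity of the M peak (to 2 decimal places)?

56.17

Binomial terms of (0.692 + 0.308)^4: M 0.2293, M+2 0.4083, M+4 0.2726, M+6 0.0809, M+8 0.0090 → M+2 is the base peak.
P(M+2) = C(4,1) × 0.692^3 × 0.308^1 = 4 × 0.33137389 × 0.3080 = 0.408253 (base)
P(M) = C(4,0) × 0.692^4 × 0.308^0 = 1 × 0.22931073 × 1.0000 = 0.229311
Relative intensity = 0.229311 / 0.408253 × 100 = 56.17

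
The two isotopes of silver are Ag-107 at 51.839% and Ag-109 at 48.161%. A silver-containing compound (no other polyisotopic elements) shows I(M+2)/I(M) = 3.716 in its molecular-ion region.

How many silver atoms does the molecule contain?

4

The M+2/M ratio from n Ag atoms is n · q/p = n · 0.48161/0.51839.
n = 3.716 × 0.51839/0.48161 = 4.00 ≈ 4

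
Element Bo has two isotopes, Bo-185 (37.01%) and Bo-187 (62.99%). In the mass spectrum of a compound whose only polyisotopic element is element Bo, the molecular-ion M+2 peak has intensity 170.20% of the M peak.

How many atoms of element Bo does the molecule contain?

The M+2/M ratio from n Bo atoms is n · q/p = n · 0.6299/0.3701.
n = 1.7020 × 0.3701/0.6299 = 1.00 ≈ 1

1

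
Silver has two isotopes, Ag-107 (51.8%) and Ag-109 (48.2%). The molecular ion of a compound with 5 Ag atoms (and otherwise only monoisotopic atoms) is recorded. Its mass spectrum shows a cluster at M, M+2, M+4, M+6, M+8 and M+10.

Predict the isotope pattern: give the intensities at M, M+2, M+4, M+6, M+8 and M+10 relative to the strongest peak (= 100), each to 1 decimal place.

11.5 : 53.7 : 100.0 : 93.1 : 43.3 : 8.1

Each Ag atom is independently Ag-107 (p = 0.518) or Ag-109 (q = 0.482); the cluster is the binomial expansion (p + q)^5.
P(M) = 0.518^5 = 0.037295
P(M+2) = 5 × 0.518^4 × 0.482^1 = 0.173515
P(M+4) = 10 × 0.518^3 × 0.482^2 = 0.322911
P(M+6) = 10 × 0.518^2 × 0.482^3 = 0.300470
P(M+8) = 5 × 0.518^1 × 0.482^4 = 0.139794
P(M+10) = 0.482^5 = 0.026016
The M+4 peak is largest (0.322911); scaling to 100 gives 11.5 : 53.7 : 100.0 : 93.1 : 43.3 : 8.1.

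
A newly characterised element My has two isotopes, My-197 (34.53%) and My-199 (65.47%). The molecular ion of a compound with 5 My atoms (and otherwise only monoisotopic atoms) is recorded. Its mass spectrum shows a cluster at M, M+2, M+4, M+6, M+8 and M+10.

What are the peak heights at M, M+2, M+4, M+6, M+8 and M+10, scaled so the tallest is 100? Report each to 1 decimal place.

Each My atom is independently My-197 (p = 0.3453) or My-199 (q = 0.6547); the cluster is the binomial expansion (p + q)^5.
P(M) = 0.3453^5 = 0.004909
P(M+2) = 5 × 0.3453^4 × 0.6547^1 = 0.046537
P(M+4) = 10 × 0.3453^3 × 0.6547^2 = 0.176471
P(M+6) = 10 × 0.3453^2 × 0.6547^3 = 0.334596
P(M+8) = 5 × 0.3453^1 × 0.6547^4 = 0.317202
P(M+10) = 0.6547^5 = 0.120285
The M+6 peak is largest (0.334596); scaling to 100 gives 1.5 : 13.9 : 52.7 : 100.0 : 94.8 : 35.9.

1.5 : 13.9 : 52.7 : 100.0 : 94.8 : 35.9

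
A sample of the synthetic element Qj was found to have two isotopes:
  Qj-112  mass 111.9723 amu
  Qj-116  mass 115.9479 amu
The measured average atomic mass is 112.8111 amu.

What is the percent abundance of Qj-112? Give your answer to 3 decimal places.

78.901%

With x = fraction of Qj-112 (so Qj-116 is 1 − x):
111.9723·x + 115.9479·(1 − x) = 112.8111
(111.9723 − 115.9479)·x = 112.8111 − 115.9479
x = -3.1368 / -3.9756 = 0.78901 → 78.901% Qj-112, 21.099% Qj-116.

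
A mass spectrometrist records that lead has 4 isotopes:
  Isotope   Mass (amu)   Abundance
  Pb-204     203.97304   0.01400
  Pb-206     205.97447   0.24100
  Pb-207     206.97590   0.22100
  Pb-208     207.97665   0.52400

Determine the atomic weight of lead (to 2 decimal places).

Average mass = Σ (abundance × isotope mass) = 0.01400 × 203.97304 + 0.24100 × 205.97447 + 0.22100 × 206.97590 + 0.52400 × 207.97665
= 2.855623 + 49.639847 + 45.741674 + 108.979765 = 207.216909 amu

207.22 amu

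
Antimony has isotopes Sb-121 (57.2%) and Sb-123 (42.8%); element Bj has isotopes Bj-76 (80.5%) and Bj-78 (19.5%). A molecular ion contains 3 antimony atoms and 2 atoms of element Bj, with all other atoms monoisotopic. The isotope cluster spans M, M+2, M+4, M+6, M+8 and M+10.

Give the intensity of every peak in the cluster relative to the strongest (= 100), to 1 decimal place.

35.4 : 96.6 : 100.0 : 48.3 : 10.7 : 0.9

Antimony pattern (n=3): 0.18714925 : 0.42010426 : 0.31434374 : 0.07840275
Element Bj pattern (n=2): 0.648025 : 0.31395 : 0.038025
Convolve the two distributions (both contribute in 2-u steps):
  M: 0.18714925×0.648025 = 0.121277
  M+2: 0.18714925×0.31395 + 0.42010426×0.648025 = 0.330994
  M+4: 0.18714925×0.038025 + 0.42010426×0.31395 + 0.31434374×0.648025 = 0.342711
  M+6: 0.42010426×0.038025 + 0.31434374×0.31395 + 0.07840275×0.648025 = 0.165470
  M+8: 0.31434374×0.038025 + 0.07840275×0.31395 = 0.036567
  M+10: 0.07840275×0.038025 = 0.002981
Scale to base peak (0.342711) = 100: 35.4 : 96.6 : 100.0 : 48.3 : 10.7 : 0.9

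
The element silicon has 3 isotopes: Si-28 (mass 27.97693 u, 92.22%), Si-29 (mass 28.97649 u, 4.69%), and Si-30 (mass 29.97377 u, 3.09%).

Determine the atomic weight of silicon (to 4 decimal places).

Ar = Σ fᵢ·mᵢ = 0.9222 × 27.97693 + 0.0469 × 28.97649 + 0.0309 × 29.97377
= 25.800325 + 1.358997 + 0.926189 = 28.085511 u

28.0855 u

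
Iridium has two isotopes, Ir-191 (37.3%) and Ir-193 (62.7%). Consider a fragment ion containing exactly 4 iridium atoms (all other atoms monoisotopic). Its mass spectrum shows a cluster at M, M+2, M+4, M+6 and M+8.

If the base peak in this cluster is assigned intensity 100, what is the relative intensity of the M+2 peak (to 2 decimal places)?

Binomial terms of (0.373 + 0.627)^4: M 0.0194, M+2 0.1302, M+4 0.3282, M+6 0.3678, M+8 0.1546 → M+6 is the base peak.
P(M+6) = C(4,3) × 0.373^1 × 0.627^3 = 4 × 0.3730 × 0.24649188 = 0.367766 (base)
P(M+2) = C(4,1) × 0.373^3 × 0.627^1 = 4 × 0.05189512 × 0.6270 = 0.130153
Relative intensity = 0.130153 / 0.367766 × 100 = 35.39

35.39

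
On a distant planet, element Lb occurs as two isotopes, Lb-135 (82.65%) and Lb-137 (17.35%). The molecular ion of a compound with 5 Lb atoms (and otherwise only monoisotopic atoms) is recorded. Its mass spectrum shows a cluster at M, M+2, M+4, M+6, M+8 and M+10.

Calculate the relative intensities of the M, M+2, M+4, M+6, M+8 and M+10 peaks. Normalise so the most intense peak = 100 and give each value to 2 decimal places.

The 5 Lb atoms are independent, so intensities follow the terms of (0.8265 + 0.1735)^5.
P(M) = 0.8265^5 = 0.385669
P(M+2) = 5 × 0.8265^4 × 0.1735^1 = 0.404800
P(M+4) = 10 × 0.8265^3 × 0.1735^2 = 0.169952
P(M+6) = 10 × 0.8265^2 × 0.1735^3 = 0.035677
P(M+8) = 5 × 0.8265^1 × 0.1735^4 = 0.003745
P(M+10) = 0.1735^5 = 0.000157
The M+2 peak is largest (0.404800); scaling to 100 gives 95.27 : 100.00 : 41.98 : 8.81 : 0.93 : 0.04.

95.27 : 100.00 : 41.98 : 8.81 : 0.93 : 0.04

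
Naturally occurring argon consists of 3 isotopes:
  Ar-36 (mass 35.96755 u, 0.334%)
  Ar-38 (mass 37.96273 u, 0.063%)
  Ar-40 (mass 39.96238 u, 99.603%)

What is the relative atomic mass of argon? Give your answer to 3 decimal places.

The abundance-weighted mean is 0.00334 × 35.96755 + 0.00063 × 37.96273 + 0.99603 × 39.96238
= 0.120132 + 0.023917 + 39.803729 = 39.947778 u

39.948 u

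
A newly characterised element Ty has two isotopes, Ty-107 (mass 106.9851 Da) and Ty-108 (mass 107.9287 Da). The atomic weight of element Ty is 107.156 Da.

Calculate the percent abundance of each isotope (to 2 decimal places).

With x = fraction of Ty-107 (so Ty-108 is 1 − x):
106.9851·x + 107.9287·(1 − x) = 107.156
(106.9851 − 107.9287)·x = 107.156 − 107.9287
x = -0.7727 / -0.9436 = 0.81889 → 81.89% Ty-107, 18.11% Ty-108.

Ty-107: 81.89%, Ty-108: 18.11%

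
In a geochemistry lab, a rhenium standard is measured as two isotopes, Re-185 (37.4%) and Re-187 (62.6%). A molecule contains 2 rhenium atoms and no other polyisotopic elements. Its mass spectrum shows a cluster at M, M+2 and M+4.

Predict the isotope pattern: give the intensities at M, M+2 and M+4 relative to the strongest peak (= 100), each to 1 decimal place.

Each Re atom is independently Re-185 (p = 0.374) or Re-187 (q = 0.626); the cluster is the binomial expansion (p + q)^2.
P(M) = 0.374^2 = 0.139876
P(M+2) = 2 × 0.374^1 × 0.626^1 = 0.468248
P(M+4) = 0.626^2 = 0.391876
The M+2 peak is largest (0.468248); scaling to 100 gives 29.9 : 100.0 : 83.7.

29.9 : 100.0 : 83.7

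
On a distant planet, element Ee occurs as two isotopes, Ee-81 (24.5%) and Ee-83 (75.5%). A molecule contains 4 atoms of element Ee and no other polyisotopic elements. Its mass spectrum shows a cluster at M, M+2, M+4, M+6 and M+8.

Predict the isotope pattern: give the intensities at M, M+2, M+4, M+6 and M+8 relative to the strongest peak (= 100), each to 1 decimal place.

The 4 Ee atoms are independent, so intensities follow the terms of (0.245 + 0.755)^4.
P(M) = 0.245^4 = 0.003603
P(M+2) = 4 × 0.245^3 × 0.755^1 = 0.044412
P(M+4) = 6 × 0.245^2 × 0.755^2 = 0.205295
P(M+6) = 4 × 0.245^1 × 0.755^3 = 0.421761
P(M+8) = 0.755^4 = 0.324929
The M+6 peak is largest (0.421761); scaling to 100 gives 0.9 : 10.5 : 48.7 : 100.0 : 77.0.

0.9 : 10.5 : 48.7 : 100.0 : 77.0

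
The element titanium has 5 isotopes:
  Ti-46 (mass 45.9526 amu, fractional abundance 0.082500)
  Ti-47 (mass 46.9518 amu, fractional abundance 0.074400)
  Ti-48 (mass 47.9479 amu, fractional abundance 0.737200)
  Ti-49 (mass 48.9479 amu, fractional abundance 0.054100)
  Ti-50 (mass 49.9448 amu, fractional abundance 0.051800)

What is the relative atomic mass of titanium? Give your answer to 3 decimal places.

The abundance-weighted mean is 0.082500 × 45.9526 + 0.074400 × 46.9518 + 0.737200 × 47.9479 + 0.054100 × 48.9479 + 0.051800 × 49.9448
= 3.79109 + 3.49321 + 35.34719 + 2.64808 + 2.58714 = 47.86671 amu

47.867 amu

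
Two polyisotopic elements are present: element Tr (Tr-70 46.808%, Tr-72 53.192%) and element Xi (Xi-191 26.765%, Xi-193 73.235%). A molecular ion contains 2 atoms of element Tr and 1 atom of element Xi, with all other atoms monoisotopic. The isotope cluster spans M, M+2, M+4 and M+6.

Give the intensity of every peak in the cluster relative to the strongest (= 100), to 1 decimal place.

13.3 : 66.7 : 100.0 : 47.0

Element Tr pattern (n=2): 0.21909889 : 0.49796223 : 0.28293889
Element Xi pattern (n=1): 0.26765 : 0.73235
Convolve the two distributions (both contribute in 2-u steps):
  M: 0.21909889×0.26765 = 0.058642
  M+2: 0.21909889×0.73235 + 0.49796223×0.26765 = 0.293737
  M+4: 0.49796223×0.73235 + 0.28293889×0.26765 = 0.440411
  M+6: 0.28293889×0.73235 = 0.207210
Scale to base peak (0.440411) = 100: 13.3 : 66.7 : 100.0 : 47.0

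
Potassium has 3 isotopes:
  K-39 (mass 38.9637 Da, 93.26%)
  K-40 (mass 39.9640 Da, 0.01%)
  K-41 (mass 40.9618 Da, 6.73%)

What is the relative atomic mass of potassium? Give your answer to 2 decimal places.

Weight each isotope mass by its fractional abundance: 0.9326 × 38.9637 + 0.0001 × 39.9640 + 0.0673 × 40.9618
= 36.33755 + 0.00400 + 2.75673 = 39.09828 Da

39.10 Da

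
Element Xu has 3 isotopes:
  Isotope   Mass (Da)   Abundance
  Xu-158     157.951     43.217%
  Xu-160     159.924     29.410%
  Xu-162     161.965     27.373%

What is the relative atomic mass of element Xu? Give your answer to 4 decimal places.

159.6300 Da

Ar = Σ fᵢ·mᵢ = 0.43217 × 157.951 + 0.29410 × 159.924 + 0.27373 × 161.965
= 68.26168 + 47.03365 + 44.33468 = 159.63001 Da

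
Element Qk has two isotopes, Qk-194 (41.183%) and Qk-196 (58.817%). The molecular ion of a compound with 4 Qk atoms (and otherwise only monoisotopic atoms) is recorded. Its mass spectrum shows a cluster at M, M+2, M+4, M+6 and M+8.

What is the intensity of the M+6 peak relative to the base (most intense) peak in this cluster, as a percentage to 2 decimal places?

95.21%

(0.41183 + 0.58817)^4 gives M 0.0288, M+2 0.1643, M+4 0.3520, M+6 0.3352, M+8 0.1197; the largest is M+4.
P(M+4) = C(4,2) × 0.41183^2 × 0.58817^2 = 6 × 0.16960395 × 0.34594395 = 0.352041 (base)
P(M+6) = C(4,3) × 0.41183^1 × 0.58817^3 = 4 × 0.41183 × 0.20347385 = 0.335187
Relative intensity = 0.335187 / 0.352041 × 100 = 95.21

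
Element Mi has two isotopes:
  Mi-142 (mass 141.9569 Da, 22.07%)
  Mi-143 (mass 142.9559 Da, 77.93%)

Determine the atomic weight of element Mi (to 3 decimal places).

Average mass = Σ (abundance × isotope mass) = 0.2207 × 141.9569 + 0.7793 × 142.9559
= 31.32989 + 111.40553 = 142.73542 Da

142.735 Da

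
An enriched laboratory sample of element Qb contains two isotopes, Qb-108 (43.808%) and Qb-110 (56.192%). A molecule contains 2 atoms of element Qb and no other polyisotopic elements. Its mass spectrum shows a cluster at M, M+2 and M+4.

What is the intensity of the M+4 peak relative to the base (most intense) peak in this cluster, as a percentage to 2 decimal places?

64.13%

Binomial terms of (0.43808 + 0.56192)^2: M 0.1919, M+2 0.4923, M+4 0.3158 → M+2 is the base peak.
P(M+2) = C(2,1) × 0.43808^1 × 0.56192^1 = 2 × 0.43808 × 0.56192 = 0.492332 (base)
P(M+4) = C(2,2) × 0.43808^0 × 0.56192^2 = 1 × 1.0000 × 0.31575409 = 0.315754
Relative intensity = 0.315754 / 0.492332 × 100 = 64.13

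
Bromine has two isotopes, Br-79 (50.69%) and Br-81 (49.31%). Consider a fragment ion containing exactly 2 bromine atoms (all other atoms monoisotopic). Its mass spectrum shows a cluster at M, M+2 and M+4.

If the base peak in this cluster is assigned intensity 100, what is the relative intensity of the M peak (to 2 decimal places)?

Binomial terms of (0.5069 + 0.4931)^2: M 0.2569, M+2 0.4999, M+4 0.2431 → M+2 is the base peak.
P(M+2) = C(2,1) × 0.5069^1 × 0.4931^1 = 2 × 0.5069 × 0.4931 = 0.499905 (base)
P(M) = C(2,0) × 0.5069^2 × 0.4931^0 = 1 × 0.25694761 × 1.0000 = 0.256948
Relative intensity = 0.256948 / 0.499905 × 100 = 51.40

51.40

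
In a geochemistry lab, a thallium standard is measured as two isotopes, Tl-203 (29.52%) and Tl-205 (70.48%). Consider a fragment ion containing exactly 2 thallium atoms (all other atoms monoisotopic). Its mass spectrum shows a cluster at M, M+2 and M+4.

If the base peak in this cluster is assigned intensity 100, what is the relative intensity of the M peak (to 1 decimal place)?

17.5

Term probabilities: M 0.0871, M+2 0.4161, M+4 0.4967. Base peak = M+4.
P(M+4) = C(2,2) × 0.2952^0 × 0.7048^2 = 1 × 1.0000 × 0.49674304 = 0.496743 (base)
P(M) = C(2,0) × 0.2952^2 × 0.7048^0 = 1 × 0.08714304 × 1.0000 = 0.087143
Relative intensity = 0.087143 / 0.496743 × 100 = 17.5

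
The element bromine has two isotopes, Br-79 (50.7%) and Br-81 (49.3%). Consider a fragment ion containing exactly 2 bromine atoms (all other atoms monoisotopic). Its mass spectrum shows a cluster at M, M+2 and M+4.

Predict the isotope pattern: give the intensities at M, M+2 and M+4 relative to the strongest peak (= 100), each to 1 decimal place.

51.4 : 100.0 : 48.6

Each Br atom is independently Br-79 (p = 0.507) or Br-81 (q = 0.493); the cluster is the binomial expansion (p + q)^2.
P(M) = 0.507^2 = 0.257049
P(M+2) = 2 × 0.507^1 × 0.493^1 = 0.499902
P(M+4) = 0.493^2 = 0.243049
The M+2 peak is largest (0.499902); scaling to 100 gives 51.4 : 100.0 : 48.6.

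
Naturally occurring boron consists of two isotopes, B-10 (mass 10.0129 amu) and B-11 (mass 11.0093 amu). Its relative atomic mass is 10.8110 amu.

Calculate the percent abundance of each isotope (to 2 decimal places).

B-10: 19.90%, B-11: 80.10%

Writing the weighted mean with unknown fraction x of B-10:
10.0129·x + 11.0093·(1 − x) = 10.8110
(10.0129 − 11.0093)·x = 10.8110 − 11.0093
x = -0.1983 / -0.9964 = 0.19902 → 19.90% B-10, 80.10% B-11.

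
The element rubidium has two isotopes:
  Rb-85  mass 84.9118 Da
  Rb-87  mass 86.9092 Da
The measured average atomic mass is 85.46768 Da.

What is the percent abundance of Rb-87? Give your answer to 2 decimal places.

Let x be the fractional abundance of Rb-85; then Rb-87 has abundance 1 − x.
84.9118·x + 86.9092·(1 − x) = 85.46768
(84.9118 − 86.9092)·x = 85.46768 − 86.9092
x = -1.44152 / -1.9974 = 0.72170 → 72.17% Rb-85, 27.83% Rb-87.

27.83%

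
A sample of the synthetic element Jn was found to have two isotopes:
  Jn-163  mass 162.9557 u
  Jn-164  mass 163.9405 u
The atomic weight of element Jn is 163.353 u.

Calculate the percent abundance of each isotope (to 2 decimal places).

With x = fraction of Jn-163 (so Jn-164 is 1 − x):
162.9557·x + 163.9405·(1 − x) = 163.353
(162.9557 − 163.9405)·x = 163.353 − 163.9405
x = -0.5875 / -0.9848 = 0.59657 → 59.66% Jn-163, 40.34% Jn-164.

Jn-163: 59.66%, Jn-164: 40.34%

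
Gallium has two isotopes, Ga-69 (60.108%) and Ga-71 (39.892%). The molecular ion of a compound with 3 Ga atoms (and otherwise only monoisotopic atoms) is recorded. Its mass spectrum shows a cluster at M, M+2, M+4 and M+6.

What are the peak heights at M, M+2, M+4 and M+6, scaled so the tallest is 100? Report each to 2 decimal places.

The 3 Ga atoms are independent, so intensities follow the terms of (0.60108 + 0.39892)^3.
P(M) = 0.60108^3 = 0.217169
P(M+2) = 3 × 0.60108^2 × 0.39892^1 = 0.432386
P(M+4) = 3 × 0.60108^1 × 0.39892^2 = 0.286963
P(M+6) = 0.39892^3 = 0.063483
The M+2 peak is largest (0.432386); scaling to 100 gives 50.23 : 100.00 : 66.37 : 14.68.

50.23 : 100.00 : 66.37 : 14.68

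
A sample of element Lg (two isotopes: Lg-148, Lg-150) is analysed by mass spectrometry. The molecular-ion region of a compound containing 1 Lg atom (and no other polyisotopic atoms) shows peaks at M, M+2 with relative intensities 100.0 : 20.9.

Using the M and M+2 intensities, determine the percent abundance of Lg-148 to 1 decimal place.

82.7%

Let p = fractional abundance of Lg-148. I(M+2)/I(M) = [C(1,1)·p^0·(1−p)] / p^1 = 1·(1−p)/p = 20.9/100.0 = 0.2090
(1−p)/p = 0.2090/1 = 0.2090  ⇒  p = 1/(1 + 0.2090) = 0.8271
Lg-148: 82.7%, Lg-150: 17.3%.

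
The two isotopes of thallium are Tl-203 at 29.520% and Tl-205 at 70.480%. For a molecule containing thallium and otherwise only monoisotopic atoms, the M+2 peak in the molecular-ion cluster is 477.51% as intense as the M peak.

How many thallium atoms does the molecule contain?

With n Tl atoms, P(M+2)/P(M) = C(n,1)·p^(n−1)q / p^n = n·q/p = n · 0.70480/0.29520.
n = 4.7751 × 0.29520/0.70480 = 2.00 ≈ 2

2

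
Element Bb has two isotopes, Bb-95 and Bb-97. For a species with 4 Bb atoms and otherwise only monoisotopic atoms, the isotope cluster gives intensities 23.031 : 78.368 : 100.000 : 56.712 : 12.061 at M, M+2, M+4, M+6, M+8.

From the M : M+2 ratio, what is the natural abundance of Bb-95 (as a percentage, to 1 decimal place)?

54.0%

Let p = fractional abundance of Bb-95. I(M+2)/I(M) = [C(4,1)·p^3·(1−p)] / p^4 = 4·(1−p)/p = 78.368/23.031 = 3.4027
(1−p)/p = 3.4027/4 = 0.8507  ⇒  p = 1/(1 + 0.8507) = 0.5403
Bb-95: 54.0%, Bb-97: 46.0%.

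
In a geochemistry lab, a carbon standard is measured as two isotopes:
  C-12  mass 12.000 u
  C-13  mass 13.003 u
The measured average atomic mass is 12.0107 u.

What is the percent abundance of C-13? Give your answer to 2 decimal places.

1.07%

Let x be the fractional abundance of C-12; then C-13 has abundance 1 − x.
12.000·x + 13.003·(1 − x) = 12.0107
(12.000 − 13.003)·x = 12.0107 − 13.003
x = -0.9923 / -1.003 = 0.98933 → 98.93% C-12, 1.07% C-13.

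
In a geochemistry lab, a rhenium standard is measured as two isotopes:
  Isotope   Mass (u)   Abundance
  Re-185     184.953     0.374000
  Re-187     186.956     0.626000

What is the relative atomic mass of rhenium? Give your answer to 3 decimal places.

Average mass = Σ (abundance × isotope mass) = 0.374000 × 184.953 + 0.626000 × 186.956
= 69.1724 + 117.0345 = 186.2069 u

186.207 u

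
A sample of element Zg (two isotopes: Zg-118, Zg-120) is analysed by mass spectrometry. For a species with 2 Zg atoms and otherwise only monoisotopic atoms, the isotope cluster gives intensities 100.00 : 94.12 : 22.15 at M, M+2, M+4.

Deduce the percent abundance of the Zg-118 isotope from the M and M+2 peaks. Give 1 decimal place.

Write p for the Zg-118 fraction. I(M+2)/I(M) = [C(2,1)·p^1·(1−p)] / p^2 = 2·(1−p)/p = 94.12/100.00 = 0.9412
(1−p)/p = 0.9412/2 = 0.4706  ⇒  p = 1/(1 + 0.4706) = 0.6800
Zg-118: 68.0%, Zg-120: 32.0%.

68.0%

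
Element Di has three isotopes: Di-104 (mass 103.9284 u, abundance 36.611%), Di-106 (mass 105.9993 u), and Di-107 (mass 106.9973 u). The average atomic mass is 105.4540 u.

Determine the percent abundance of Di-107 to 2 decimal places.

The remaining 63.389% is split between Di-106 (fraction x) and Di-107 (fraction 0.63389 − x).
Substituting: 105.9993x + 106.9973(0.63389 − x) = 67.404773476
(105.9993 − 106.9973)x = -0.419745021  ⇒  x = 0.42059, y = 0.21330
Di-106: 42.06%, Di-107: 21.33%.

21.33%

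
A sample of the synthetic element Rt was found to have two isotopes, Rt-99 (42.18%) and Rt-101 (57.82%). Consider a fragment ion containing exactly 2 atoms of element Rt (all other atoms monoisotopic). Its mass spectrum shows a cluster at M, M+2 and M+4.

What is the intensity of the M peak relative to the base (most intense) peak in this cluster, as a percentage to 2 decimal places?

36.48%

Term probabilities: M 0.1779, M+2 0.4878, M+4 0.3343. Base peak = M+2.
P(M+2) = C(2,1) × 0.4218^1 × 0.5782^1 = 2 × 0.4218 × 0.5782 = 0.487770 (base)
P(M) = C(2,0) × 0.4218^2 × 0.5782^0 = 1 × 0.17791524 × 1.0000 = 0.177915
Relative intensity = 0.177915 / 0.487770 × 100 = 36.48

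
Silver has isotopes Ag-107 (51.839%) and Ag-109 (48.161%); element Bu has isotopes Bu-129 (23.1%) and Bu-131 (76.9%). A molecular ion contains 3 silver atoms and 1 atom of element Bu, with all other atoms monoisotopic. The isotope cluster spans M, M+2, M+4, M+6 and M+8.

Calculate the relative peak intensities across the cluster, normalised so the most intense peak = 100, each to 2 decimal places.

8.43 : 51.54 : 100.00 : 79.39 : 22.49

Silver pattern (n=3): 0.13930601 : 0.38826655 : 0.36071887 : 0.11170857
Element Bu pattern (n=1): 0.2310 : 0.7690
Convolve the two distributions (both contribute in 2-u steps):
  M: 0.13930601×0.2310 = 0.032180
  M+2: 0.13930601×0.7690 + 0.38826655×0.2310 = 0.196816
  M+4: 0.38826655×0.7690 + 0.36071887×0.2310 = 0.381903
  M+6: 0.36071887×0.7690 + 0.11170857×0.2310 = 0.303197
  M+8: 0.11170857×0.7690 = 0.085904
Scale to base peak (0.381903) = 100: 8.43 : 51.54 : 100.00 : 79.39 : 22.49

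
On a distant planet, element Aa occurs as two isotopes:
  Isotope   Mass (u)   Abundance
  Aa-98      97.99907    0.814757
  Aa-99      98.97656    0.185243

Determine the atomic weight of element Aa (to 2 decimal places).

98.18 u

Average mass = Σ (abundance × isotope mass) = 0.814757 × 97.99907 + 0.185243 × 98.97656
= 79.845428 + 18.334715 = 98.180143 u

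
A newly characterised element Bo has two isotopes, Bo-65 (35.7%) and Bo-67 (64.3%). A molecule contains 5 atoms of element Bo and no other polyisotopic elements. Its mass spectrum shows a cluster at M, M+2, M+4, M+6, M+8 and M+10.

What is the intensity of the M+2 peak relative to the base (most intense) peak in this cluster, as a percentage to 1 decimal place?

(0.357 + 0.643)^5 gives M 0.0058, M+2 0.0522, M+4 0.1881, M+6 0.3388, M+8 0.3051, M+10 0.1099; the largest is M+6.
P(M+6) = C(5,3) × 0.357^2 × 0.643^3 = 10 × 0.127449 × 0.26584771 = 0.338820 (base)
P(M+2) = C(5,1) × 0.357^4 × 0.643^1 = 5 × 0.01624325 × 0.6430 = 0.052222
Relative intensity = 0.052222 / 0.338820 × 100 = 15.4

15.4%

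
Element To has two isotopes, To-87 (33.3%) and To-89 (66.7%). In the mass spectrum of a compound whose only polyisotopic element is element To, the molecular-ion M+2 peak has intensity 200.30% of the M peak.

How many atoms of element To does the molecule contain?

With n To atoms, P(M+2)/P(M) = C(n,1)·p^(n−1)q / p^n = n·q/p = n · 0.667/0.333.
n = 2.0030 × 0.333/0.667 = 1.00 ≈ 1

1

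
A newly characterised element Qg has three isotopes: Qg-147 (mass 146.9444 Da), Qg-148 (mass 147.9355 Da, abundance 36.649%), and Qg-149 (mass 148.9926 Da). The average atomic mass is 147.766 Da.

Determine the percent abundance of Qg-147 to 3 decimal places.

40.972%

Let x and y be the fractions of Qg-147 and Qg-149. Then x + y = 1 − 0.36649 = 0.63351 and 146.9444x + 148.9926y = 147.766 − 0.36649×147.9355 = 93.549118605.
Substituting: 146.9444x + 148.9926(0.63351 − x) = 93.549118605
(146.9444 − 148.9926)x = -0.839183421  ⇒  x = 0.40972, y = 0.22379
Qg-147: 40.972%, Qg-149: 22.379%.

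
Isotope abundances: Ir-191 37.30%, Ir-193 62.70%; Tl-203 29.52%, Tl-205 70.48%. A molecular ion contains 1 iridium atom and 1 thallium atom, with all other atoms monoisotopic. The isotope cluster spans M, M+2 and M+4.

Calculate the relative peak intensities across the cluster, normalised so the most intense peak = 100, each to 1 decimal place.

Iridium pattern (n=1): 0.3730 : 0.6270
Thallium pattern (n=1): 0.2952 : 0.7048
Convolve the two distributions (both contribute in 2-u steps):
  M: 0.3730×0.2952 = 0.110110
  M+2: 0.3730×0.7048 + 0.6270×0.2952 = 0.447981
  M+4: 0.6270×0.7048 = 0.441910
Scale to base peak (0.447981) = 100: 24.6 : 100.0 : 98.6

24.6 : 100.0 : 98.6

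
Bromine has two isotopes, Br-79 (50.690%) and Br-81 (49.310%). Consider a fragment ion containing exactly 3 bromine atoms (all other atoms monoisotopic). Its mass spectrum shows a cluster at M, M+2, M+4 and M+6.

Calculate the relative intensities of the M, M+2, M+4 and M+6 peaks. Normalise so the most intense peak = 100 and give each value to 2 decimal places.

The 3 Br atoms are independent, so intensities follow the terms of (0.50690 + 0.49310)^3.
P(M) = 0.50690^3 = 0.130247
P(M+2) = 3 × 0.50690^2 × 0.49310^1 = 0.380103
P(M+4) = 3 × 0.50690^1 × 0.49310^2 = 0.369755
P(M+6) = 0.49310^3 = 0.119896
The M+2 peak is largest (0.380103); scaling to 100 gives 34.27 : 100.00 : 97.28 : 31.54.

34.27 : 100.00 : 97.28 : 31.54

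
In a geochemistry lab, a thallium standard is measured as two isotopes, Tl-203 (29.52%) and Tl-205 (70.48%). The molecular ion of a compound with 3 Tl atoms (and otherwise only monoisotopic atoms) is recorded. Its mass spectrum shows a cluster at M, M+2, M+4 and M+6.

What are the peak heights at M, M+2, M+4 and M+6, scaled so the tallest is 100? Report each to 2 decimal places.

Each Tl atom is independently Tl-203 (p = 0.2952) or Tl-205 (q = 0.7048); the cluster is the binomial expansion (p + q)^3.
P(M) = 0.2952^3 = 0.025725
P(M+2) = 3 × 0.2952^2 × 0.7048^1 = 0.184255
P(M+4) = 3 × 0.2952^1 × 0.7048^2 = 0.439916
P(M+6) = 0.7048^3 = 0.350104
The M+4 peak is largest (0.439916); scaling to 100 gives 5.85 : 41.88 : 100.00 : 79.58.

5.85 : 41.88 : 100.00 : 79.58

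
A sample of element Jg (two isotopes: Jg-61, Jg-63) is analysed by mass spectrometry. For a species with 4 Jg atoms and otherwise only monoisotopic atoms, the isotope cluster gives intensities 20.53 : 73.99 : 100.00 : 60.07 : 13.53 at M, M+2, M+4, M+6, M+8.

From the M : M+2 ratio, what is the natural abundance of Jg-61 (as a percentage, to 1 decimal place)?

Write p for the Jg-61 fraction. I(M+2)/I(M) = [C(4,1)·p^3·(1−p)] / p^4 = 4·(1−p)/p = 73.99/20.53 = 3.6040
(1−p)/p = 3.6040/4 = 0.9010  ⇒  p = 1/(1 + 0.9010) = 0.5260
Jg-61: 52.6%, Jg-63: 47.4%.

52.6%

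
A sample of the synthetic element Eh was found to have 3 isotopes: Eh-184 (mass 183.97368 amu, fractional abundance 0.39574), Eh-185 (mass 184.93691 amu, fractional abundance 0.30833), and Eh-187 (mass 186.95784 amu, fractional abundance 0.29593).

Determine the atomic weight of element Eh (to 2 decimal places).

185.15 amu

Average mass = Σ (abundance × isotope mass) = 0.39574 × 183.97368 + 0.30833 × 184.93691 + 0.29593 × 186.95784
= 72.805744 + 57.021597 + 55.326434 = 185.153775 amu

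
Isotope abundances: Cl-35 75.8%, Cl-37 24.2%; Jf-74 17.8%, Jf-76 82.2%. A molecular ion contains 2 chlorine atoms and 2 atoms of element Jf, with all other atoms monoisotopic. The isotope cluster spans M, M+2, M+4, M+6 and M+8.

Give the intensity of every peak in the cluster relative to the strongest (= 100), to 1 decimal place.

3.7 : 36.1 : 100.0 : 53.3 : 8.0

Chlorine pattern (n=2): 0.574564 : 0.366872 : 0.058564
Element Jf pattern (n=2): 0.031684 : 0.292632 : 0.675684
Convolve the two distributions (both contribute in 2-u steps):
  M: 0.574564×0.031684 = 0.018204
  M+2: 0.574564×0.292632 + 0.366872×0.031684 = 0.179760
  M+4: 0.574564×0.675684 + 0.366872×0.292632 + 0.058564×0.031684 = 0.497438
  M+6: 0.366872×0.675684 + 0.058564×0.292632 = 0.265027
  M+8: 0.058564×0.675684 = 0.039571
Scale to base peak (0.497438) = 100: 3.7 : 36.1 : 100.0 : 53.3 : 8.0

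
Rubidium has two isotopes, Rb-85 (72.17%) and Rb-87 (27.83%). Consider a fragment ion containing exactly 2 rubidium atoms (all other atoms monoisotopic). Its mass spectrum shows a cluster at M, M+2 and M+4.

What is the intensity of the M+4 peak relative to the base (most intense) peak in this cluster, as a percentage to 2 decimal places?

14.87%

Binomial terms of (0.7217 + 0.2783)^2: M 0.5209, M+2 0.4017, M+4 0.0775 → M is the base peak.
P(M) = C(2,0) × 0.7217^2 × 0.2783^0 = 1 × 0.52085089 × 1.0000 = 0.520851 (base)
P(M+4) = C(2,2) × 0.7217^0 × 0.2783^2 = 1 × 1.0000 × 0.07745089 = 0.077451
Relative intensity = 0.077451 / 0.520851 × 100 = 14.87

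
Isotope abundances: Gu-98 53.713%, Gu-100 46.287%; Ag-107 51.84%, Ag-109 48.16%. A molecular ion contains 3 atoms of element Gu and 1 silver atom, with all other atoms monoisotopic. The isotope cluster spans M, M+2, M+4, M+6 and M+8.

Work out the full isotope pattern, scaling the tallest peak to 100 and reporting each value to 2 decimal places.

Element Gu pattern (n=3): 0.15496664 : 0.40062598 : 0.34523811 : 0.09916927
Silver pattern (n=1): 0.5184 : 0.4816
Convolve the two distributions (both contribute in 2-u steps):
  M: 0.15496664×0.5184 = 0.080335
  M+2: 0.15496664×0.4816 + 0.40062598×0.5184 = 0.282316
  M+4: 0.40062598×0.4816 + 0.34523811×0.5184 = 0.371913
  M+6: 0.34523811×0.4816 + 0.09916927×0.5184 = 0.217676
  M+8: 0.09916927×0.4816 = 0.047760
Scale to base peak (0.371913) = 100: 21.60 : 75.91 : 100.00 : 58.53 : 12.84

21.60 : 75.91 : 100.00 : 58.53 : 12.84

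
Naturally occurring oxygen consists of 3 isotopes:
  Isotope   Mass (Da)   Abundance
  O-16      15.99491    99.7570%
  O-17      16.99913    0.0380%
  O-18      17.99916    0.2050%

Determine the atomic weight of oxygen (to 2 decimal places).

Weight each isotope mass by its fractional abundance: 0.997570 × 15.99491 + 0.000380 × 16.99913 + 0.002050 × 17.99916
= 15.956042 + 0.006460 + 0.036898 = 15.999400 Da

16.00 Da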